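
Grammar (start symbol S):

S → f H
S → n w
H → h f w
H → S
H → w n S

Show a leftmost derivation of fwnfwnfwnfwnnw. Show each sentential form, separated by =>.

S => fH   [S → f H]
fH => fwnS   [H → w n S]
fwnS => fwnfH   [S → f H]
fwnfH => fwnfwnS   [H → w n S]
fwnfwnS => fwnfwnfH   [S → f H]
fwnfwnfH => fwnfwnfwnS   [H → w n S]
fwnfwnfwnS => fwnfwnfwnfH   [S → f H]
fwnfwnfwnfH => fwnfwnfwnfwnS   [H → w n S]
fwnfwnfwnfwnS => fwnfwnfwnfwnnw   [S → n w]

S => fH => fwnS => fwnfH => fwnfwnS => fwnfwnfH => fwnfwnfwnS => fwnfwnfwnfH => fwnfwnfwnfwnS => fwnfwnfwnfwnnw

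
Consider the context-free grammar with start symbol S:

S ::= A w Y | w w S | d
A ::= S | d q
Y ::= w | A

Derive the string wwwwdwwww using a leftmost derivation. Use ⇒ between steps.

S ⇒ wwS   [S ::= w w S]
wwS ⇒ wwAwY   [S ::= A w Y]
wwAwY ⇒ wwSwY   [A ::= S]
wwSwY ⇒ wwAwYwY   [S ::= A w Y]
wwAwYwY ⇒ wwSwYwY   [A ::= S]
wwSwYwY ⇒ wwwwSwYwY   [S ::= w w S]
wwwwSwYwY ⇒ wwwwdwYwY   [S ::= d]
wwwwdwYwY ⇒ wwwwdwwwY   [Y ::= w]
wwwwdwwwY ⇒ wwwwdwwww   [Y ::= w]

S⇒wwS⇒wwAwY⇒wwSwY⇒wwAwYwY⇒wwSwYwY⇒wwwwSwYwY⇒wwwwdwYwY⇒wwwwdwwwY⇒wwwwdwwww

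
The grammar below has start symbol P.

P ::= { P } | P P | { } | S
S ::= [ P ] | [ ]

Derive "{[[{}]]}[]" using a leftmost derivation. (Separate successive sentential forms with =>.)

P=>PP=>{P}P=>{S}P=>{[P]}P=>{[S]}P=>{[[P]]}P=>{[[{}]]}P=>{[[{}]]}S=>{[[{}]]}[]

P => PP   [P ::= P P]
PP => {P}P   [P ::= { P }]
{P}P => {S}P   [P ::= S]
{S}P => {[P]}P   [S ::= [ P ]]
{[P]}P => {[S]}P   [P ::= S]
{[S]}P => {[[P]]}P   [S ::= [ P ]]
{[[P]]}P => {[[{}]]}P   [P ::= { }]
{[[{}]]}P => {[[{}]]}S   [P ::= S]
{[[{}]]}S => {[[{}]]}[]   [S ::= [ ]]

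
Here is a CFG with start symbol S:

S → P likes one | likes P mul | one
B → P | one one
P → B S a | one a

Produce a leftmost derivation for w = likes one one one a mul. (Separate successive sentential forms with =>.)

S => likes P mul => likes B S a mul => likes one one S a mul => likes one one one a mul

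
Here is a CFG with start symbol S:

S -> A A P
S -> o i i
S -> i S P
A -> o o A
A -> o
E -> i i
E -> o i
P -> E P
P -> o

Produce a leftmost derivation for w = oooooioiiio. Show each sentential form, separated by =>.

S => AAP => ooAAP => oooAP => ooooP => ooooEP => oooooiP => oooooiEP => oooooioiP => oooooioiEP => oooooioiiiP => oooooioiiio

S => AAP   [S -> A A P]
AAP => ooAAP   [A -> o o A]
ooAAP => oooAP   [A -> o]
oooAP => ooooP   [A -> o]
ooooP => ooooEP   [P -> E P]
ooooEP => oooooiP   [E -> o i]
oooooiP => oooooiEP   [P -> E P]
oooooiEP => oooooioiP   [E -> o i]
oooooioiP => oooooioiEP   [P -> E P]
oooooioiEP => oooooioiiiP   [E -> i i]
oooooioiiiP => oooooioiiio   [P -> o]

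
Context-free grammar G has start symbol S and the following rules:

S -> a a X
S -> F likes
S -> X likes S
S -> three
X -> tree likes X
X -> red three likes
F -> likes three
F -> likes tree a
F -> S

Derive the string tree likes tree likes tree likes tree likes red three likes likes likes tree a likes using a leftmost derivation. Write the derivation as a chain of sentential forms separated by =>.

S => X likes S   [S -> X likes S]
X likes S => tree likes X likes S   [X -> tree likes X]
tree likes X likes S => tree likes tree likes X likes S   [X -> tree likes X]
tree likes tree likes X likes S => tree likes tree likes tree likes X likes S   [X -> tree likes X]
tree likes tree likes tree likes X likes S => tree likes tree likes tree likes tree likes X likes S   [X -> tree likes X]
tree likes tree likes tree likes tree likes X likes S => tree likes tree likes tree likes tree likes red three likes likes S   [X -> red three likes]
tree likes tree likes tree likes tree likes red three likes likes S => tree likes tree likes tree likes tree likes red three likes likes F likes   [S -> F likes]
tree likes tree likes tree likes tree likes red three likes likes F likes => tree likes tree likes tree likes tree likes red three likes likes likes tree a likes   [F -> likes tree a]

S => X likes S => tree likes X likes S => tree likes tree likes X likes S => tree likes tree likes tree likes X likes S => tree likes tree likes tree likes tree likes X likes S => tree likes tree likes tree likes tree likes red three likes likes S => tree likes tree likes tree likes tree likes red three likes likes F likes => tree likes tree likes tree likes tree likes red three likes likes likes tree a likes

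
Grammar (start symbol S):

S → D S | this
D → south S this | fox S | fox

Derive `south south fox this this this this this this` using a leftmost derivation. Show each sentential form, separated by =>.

S => D S => south S this S => south D S this S => south south S this S this S => south south D S this S this S => south south fox S S this S this S => south south fox this S this S this S => south south fox this this this S this S => south south fox this this this this this S => south south fox this this this this this this

S => D S   [S → D S]
D S => south S this S   [D → south S this]
south S this S => south D S this S   [S → D S]
south D S this S => south south S this S this S   [D → south S this]
south south S this S this S => south south D S this S this S   [S → D S]
south south D S this S this S => south south fox S S this S this S   [D → fox S]
south south fox S S this S this S => south south fox this S this S this S   [S → this]
south south fox this S this S this S => south south fox this this this S this S   [S → this]
south south fox this this this S this S => south south fox this this this this this S   [S → this]
south south fox this this this this this S => south south fox this this this this this this   [S → this]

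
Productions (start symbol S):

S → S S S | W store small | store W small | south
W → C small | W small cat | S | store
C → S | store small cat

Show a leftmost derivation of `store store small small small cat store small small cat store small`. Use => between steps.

S => W store small   [S → W store small]
W store small => W small cat store small   [W → W small cat]
W small cat store small => S small cat store small   [W → S]
S small cat store small => W store small small cat store small   [S → W store small]
W store small small cat store small => W small cat store small small cat store small   [W → W small cat]
W small cat store small small cat store small => C small small cat store small small cat store small   [W → C small]
C small small cat store small small cat store small => S small small cat store small small cat store small   [C → S]
S small small cat store small small cat store small => store W small small small cat store small small cat store small   [S → store W small]
store W small small small cat store small small cat store small => store store small small small cat store small small cat store small   [W → store]

S => W store small => W small cat store small => S small cat store small => W store small small cat store small => W small cat store small small cat store small => C small small cat store small small cat store small => S small small cat store small small cat store small => store W small small small cat store small small cat store small => store store small small small cat store small small cat store small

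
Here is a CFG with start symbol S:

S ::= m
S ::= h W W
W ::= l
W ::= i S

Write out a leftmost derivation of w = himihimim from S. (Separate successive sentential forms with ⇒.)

S⇒hWW⇒hiSW⇒himW⇒himiS⇒himihWW⇒himihiSW⇒himihimW⇒himihimiS⇒himihimim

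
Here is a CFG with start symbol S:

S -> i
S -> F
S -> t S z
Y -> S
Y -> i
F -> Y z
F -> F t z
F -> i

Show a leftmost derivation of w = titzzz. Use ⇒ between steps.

S ⇒ tSz ⇒ tFz ⇒ tYzz ⇒ tSzz ⇒ tFzz ⇒ tFtzzz ⇒ titzzz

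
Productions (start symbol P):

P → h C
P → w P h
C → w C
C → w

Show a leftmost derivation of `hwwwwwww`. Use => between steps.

P => hC => hwC => hwwC => hwwwC => hwwwwC => hwwwwwC => hwwwwwwC => hwwwwwww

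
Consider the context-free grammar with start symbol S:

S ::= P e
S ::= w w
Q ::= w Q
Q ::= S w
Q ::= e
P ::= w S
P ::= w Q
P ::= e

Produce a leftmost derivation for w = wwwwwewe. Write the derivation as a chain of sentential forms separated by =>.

S => Pe   [S ::= P e]
Pe => wQe   [P ::= w Q]
wQe => wSwe   [Q ::= S w]
wSwe => wPewe   [S ::= P e]
wPewe => wwQewe   [P ::= w Q]
wwQewe => wwSwewe   [Q ::= S w]
wwSwewe => wwwwwewe   [S ::= w w]

S=>Pe=>wQe=>wSwe=>wPewe=>wwQewe=>wwSwewe=>wwwwwewe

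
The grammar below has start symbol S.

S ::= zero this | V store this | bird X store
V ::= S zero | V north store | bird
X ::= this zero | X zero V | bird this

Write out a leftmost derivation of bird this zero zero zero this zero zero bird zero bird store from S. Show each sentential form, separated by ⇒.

S ⇒ bird X store   [S ::= bird X store]
bird X store ⇒ bird X zero V store   [X ::= X zero V]
bird X zero V store ⇒ bird X zero V zero V store   [X ::= X zero V]
bird X zero V zero V store ⇒ bird X zero V zero V zero V store   [X ::= X zero V]
bird X zero V zero V zero V store ⇒ bird this zero zero V zero V zero V store   [X ::= this zero]
bird this zero zero V zero V zero V store ⇒ bird this zero zero S zero zero V zero V store   [V ::= S zero]
bird this zero zero S zero zero V zero V store ⇒ bird this zero zero zero this zero zero V zero V store   [S ::= zero this]
bird this zero zero zero this zero zero V zero V store ⇒ bird this zero zero zero this zero zero bird zero V store   [V ::= bird]
bird this zero zero zero this zero zero bird zero V store ⇒ bird this zero zero zero this zero zero bird zero bird store   [V ::= bird]

S ⇒ bird X store ⇒ bird X zero V store ⇒ bird X zero V zero V store ⇒ bird X zero V zero V zero V store ⇒ bird this zero zero V zero V zero V store ⇒ bird this zero zero S zero zero V zero V store ⇒ bird this zero zero zero this zero zero V zero V store ⇒ bird this zero zero zero this zero zero bird zero V store ⇒ bird this zero zero zero this zero zero bird zero bird store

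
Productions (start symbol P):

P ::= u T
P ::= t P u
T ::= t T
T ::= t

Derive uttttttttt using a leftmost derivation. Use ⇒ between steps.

P ⇒ uT ⇒ utT ⇒ uttT ⇒ utttT ⇒ uttttT ⇒ utttttT ⇒ uttttttT ⇒ utttttttT ⇒ uttttttttT ⇒ uttttttttt

P ⇒ uT   [P ::= u T]
uT ⇒ utT   [T ::= t T]
utT ⇒ uttT   [T ::= t T]
uttT ⇒ utttT   [T ::= t T]
utttT ⇒ uttttT   [T ::= t T]
uttttT ⇒ utttttT   [T ::= t T]
utttttT ⇒ uttttttT   [T ::= t T]
uttttttT ⇒ utttttttT   [T ::= t T]
utttttttT ⇒ uttttttttT   [T ::= t T]
uttttttttT ⇒ uttttttttt   [T ::= t]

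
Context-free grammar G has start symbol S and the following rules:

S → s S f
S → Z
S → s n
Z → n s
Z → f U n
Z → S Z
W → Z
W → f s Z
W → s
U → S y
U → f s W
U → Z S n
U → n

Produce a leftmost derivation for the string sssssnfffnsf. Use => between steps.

S => sSf   [S → s S f]
sSf => sZf   [S → Z]
sZf => sSZf   [Z → S Z]
sSZf => ssSfZf   [S → s S f]
ssSfZf => sssSffZf   [S → s S f]
sssSffZf => ssssSfffZf   [S → s S f]
ssssSfffZf => sssssnfffZf   [S → s n]
sssssnfffZf => sssssnfffnsf   [Z → n s]

S => sSf => sZf => sSZf => ssSfZf => sssSffZf => ssssSfffZf => sssssnfffZf => sssssnfffnsf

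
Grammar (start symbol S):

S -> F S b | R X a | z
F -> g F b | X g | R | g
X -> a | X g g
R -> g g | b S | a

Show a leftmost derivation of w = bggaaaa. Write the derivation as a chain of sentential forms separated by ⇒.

S ⇒ RXa   [S -> R X a]
RXa ⇒ bSXa   [R -> b S]
bSXa ⇒ bRXaXa   [S -> R X a]
bRXaXa ⇒ bggXaXa   [R -> g g]
bggXaXa ⇒ bggaaXa   [X -> a]
bggaaXa ⇒ bggaaaa   [X -> a]

S ⇒ RXa ⇒ bSXa ⇒ bRXaXa ⇒ bggXaXa ⇒ bggaaXa ⇒ bggaaaa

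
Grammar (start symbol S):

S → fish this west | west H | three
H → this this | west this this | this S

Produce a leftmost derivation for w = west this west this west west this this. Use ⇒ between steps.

S ⇒ west H ⇒ west this S ⇒ west this west H ⇒ west this west this S ⇒ west this west this west H ⇒ west this west this west west this this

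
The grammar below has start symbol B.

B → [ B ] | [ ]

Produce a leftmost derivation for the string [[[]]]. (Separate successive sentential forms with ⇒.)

B⇒[B]⇒[[B]]⇒[[[]]]

B ⇒ [B]   [B → [ B ]]
[B] ⇒ [[B]]   [B → [ B ]]
[[B]] ⇒ [[[]]]   [B → [ ]]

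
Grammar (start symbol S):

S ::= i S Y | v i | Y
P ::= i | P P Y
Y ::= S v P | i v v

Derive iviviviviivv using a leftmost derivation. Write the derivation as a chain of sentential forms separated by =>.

S => iSY   [S ::= i S Y]
iSY => iYY   [S ::= Y]
iYY => iSvPY   [Y ::= S v P]
iSvPY => iYvPY   [S ::= Y]
iYvPY => iSvPvPY   [Y ::= S v P]
iSvPvPY => iYvPvPY   [S ::= Y]
iYvPvPY => iSvPvPvPY   [Y ::= S v P]
iSvPvPvPY => ivivPvPvPY   [S ::= v i]
ivivPvPvPY => ivivivPvPY   [P ::= i]
ivivivPvPY => ivivivivPY   [P ::= i]
ivivivivPY => iviviviviY   [P ::= i]
iviviviviY => iviviviviivv   [Y ::= i v v]

S => iSY => iYY => iSvPY => iYvPY => iSvPvPY => iYvPvPY => iSvPvPvPY => ivivPvPvPY => ivivivPvPY => ivivivivPY => iviviviviY => iviviviviivv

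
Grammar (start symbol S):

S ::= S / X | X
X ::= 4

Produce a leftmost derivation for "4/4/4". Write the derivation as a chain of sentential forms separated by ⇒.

S ⇒ S/X   [S ::= S / X]
S/X ⇒ S/X/X   [S ::= S / X]
S/X/X ⇒ X/X/X   [S ::= X]
X/X/X ⇒ 4/X/X   [X ::= 4]
4/X/X ⇒ 4/4/X   [X ::= 4]
4/4/X ⇒ 4/4/4   [X ::= 4]

S⇒S/X⇒S/X/X⇒X/X/X⇒4/X/X⇒4/4/X⇒4/4/4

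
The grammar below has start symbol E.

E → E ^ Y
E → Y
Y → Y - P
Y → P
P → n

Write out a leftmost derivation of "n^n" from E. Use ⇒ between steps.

E ⇒ E^Y   [E → E ^ Y]
E^Y ⇒ Y^Y   [E → Y]
Y^Y ⇒ P^Y   [Y → P]
P^Y ⇒ n^Y   [P → n]
n^Y ⇒ n^P   [Y → P]
n^P ⇒ n^n   [P → n]

E⇒E^Y⇒Y^Y⇒P^Y⇒n^Y⇒n^P⇒n^n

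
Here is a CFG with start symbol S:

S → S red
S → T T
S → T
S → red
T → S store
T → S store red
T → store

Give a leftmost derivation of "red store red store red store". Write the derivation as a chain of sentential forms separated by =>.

S => T T => S store red T => T store red T => S store red store red T => red store red store red T => red store red store red store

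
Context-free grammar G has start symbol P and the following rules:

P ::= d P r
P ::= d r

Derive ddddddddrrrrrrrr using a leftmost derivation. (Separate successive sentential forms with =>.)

P => dPr   [P ::= d P r]
dPr => ddPrr   [P ::= d P r]
ddPrr => dddPrrr   [P ::= d P r]
dddPrrr => ddddPrrrr   [P ::= d P r]
ddddPrrrr => dddddPrrrrr   [P ::= d P r]
dddddPrrrrr => ddddddPrrrrrr   [P ::= d P r]
ddddddPrrrrrr => dddddddPrrrrrrr   [P ::= d P r]
dddddddPrrrrrrr => ddddddddrrrrrrrr   [P ::= d r]

P => dPr => ddPrr => dddPrrr => ddddPrrrr => dddddPrrrrr => ddddddPrrrrrr => dddddddPrrrrrrr => ddddddddrrrrrrrr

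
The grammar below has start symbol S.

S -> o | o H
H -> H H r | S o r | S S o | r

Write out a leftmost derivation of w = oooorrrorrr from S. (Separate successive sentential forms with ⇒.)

S ⇒ oH ⇒ oHHr ⇒ oSorHr ⇒ ooHorHr ⇒ ooHHrorHr ⇒ ooSorHrorHr ⇒ oooorHrorHr ⇒ oooorrrorHr ⇒ oooorrrorrr

S ⇒ oH   [S -> o H]
oH ⇒ oHHr   [H -> H H r]
oHHr ⇒ oSorHr   [H -> S o r]
oSorHr ⇒ ooHorHr   [S -> o H]
ooHorHr ⇒ ooHHrorHr   [H -> H H r]
ooHHrorHr ⇒ ooSorHrorHr   [H -> S o r]
ooSorHrorHr ⇒ oooorHrorHr   [S -> o]
oooorHrorHr ⇒ oooorrrorHr   [H -> r]
oooorrrorHr ⇒ oooorrrorrr   [H -> r]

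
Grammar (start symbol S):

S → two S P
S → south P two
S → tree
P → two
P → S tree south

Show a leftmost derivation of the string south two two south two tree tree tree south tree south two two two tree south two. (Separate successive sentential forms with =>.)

S => south P two => south S tree south two => south two S P tree south two => south two two S P P tree south two => south two two south P two P P tree south two => south two two south S tree south two P P tree south two => south two two south two S P tree south two P P tree south two => south two two south two tree P tree south two P P tree south two => south two two south two tree S tree south tree south two P P tree south two => south two two south two tree tree tree south tree south two P P tree south two => south two two south two tree tree tree south tree south two two P tree south two => south two two south two tree tree tree south tree south two two two tree south two

S => south P two   [S → south P two]
south P two => south S tree south two   [P → S tree south]
south S tree south two => south two S P tree south two   [S → two S P]
south two S P tree south two => south two two S P P tree south two   [S → two S P]
south two two S P P tree south two => south two two south P two P P tree south two   [S → south P two]
south two two south P two P P tree south two => south two two south S tree south two P P tree south two   [P → S tree south]
south two two south S tree south two P P tree south two => south two two south two S P tree south two P P tree south two   [S → two S P]
south two two south two S P tree south two P P tree south two => south two two south two tree P tree south two P P tree south two   [S → tree]
south two two south two tree P tree south two P P tree south two => south two two south two tree S tree south tree south two P P tree south two   [P → S tree south]
south two two south two tree S tree south tree south two P P tree south two => south two two south two tree tree tree south tree south two P P tree south two   [S → tree]
south two two south two tree tree tree south tree south two P P tree south two => south two two south two tree tree tree south tree south two two P tree south two   [P → two]
south two two south two tree tree tree south tree south two two P tree south two => south two two south two tree tree tree south tree south two two two tree south two   [P → two]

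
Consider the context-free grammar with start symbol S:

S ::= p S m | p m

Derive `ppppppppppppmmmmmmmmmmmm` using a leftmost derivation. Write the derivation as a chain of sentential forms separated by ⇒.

S ⇒ pSm ⇒ ppSmm ⇒ pppSmmm ⇒ ppppSmmmm ⇒ pppppSmmmmm ⇒ ppppppSmmmmmm ⇒ pppppppSmmmmmmm ⇒ ppppppppSmmmmmmmm ⇒ pppppppppSmmmmmmmmm ⇒ ppppppppppSmmmmmmmmmm ⇒ pppppppppppSmmmmmmmmmmm ⇒ ppppppppppppmmmmmmmmmmmm

S ⇒ pSm   [S ::= p S m]
pSm ⇒ ppSmm   [S ::= p S m]
ppSmm ⇒ pppSmmm   [S ::= p S m]
pppSmmm ⇒ ppppSmmmm   [S ::= p S m]
ppppSmmmm ⇒ pppppSmmmmm   [S ::= p S m]
pppppSmmmmm ⇒ ppppppSmmmmmm   [S ::= p S m]
ppppppSmmmmmm ⇒ pppppppSmmmmmmm   [S ::= p S m]
pppppppSmmmmmmm ⇒ ppppppppSmmmmmmmm   [S ::= p S m]
ppppppppSmmmmmmmm ⇒ pppppppppSmmmmmmmmm   [S ::= p S m]
pppppppppSmmmmmmmmm ⇒ ppppppppppSmmmmmmmmmm   [S ::= p S m]
ppppppppppSmmmmmmmmmm ⇒ pppppppppppSmmmmmmmmmmm   [S ::= p S m]
pppppppppppSmmmmmmmmmmm ⇒ ppppppppppppmmmmmmmmmmmm   [S ::= p m]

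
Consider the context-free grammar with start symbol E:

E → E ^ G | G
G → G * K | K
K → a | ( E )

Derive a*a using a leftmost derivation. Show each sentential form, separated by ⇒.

E ⇒ G   [E → G]
G ⇒ G*K   [G → G * K]
G*K ⇒ K*K   [G → K]
K*K ⇒ a*K   [K → a]
a*K ⇒ a*a   [K → a]

E⇒G⇒G*K⇒K*K⇒a*K⇒a*a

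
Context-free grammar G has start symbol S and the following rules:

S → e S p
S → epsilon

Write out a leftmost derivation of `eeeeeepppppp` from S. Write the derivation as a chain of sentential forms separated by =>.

S => eSp => eeSpp => eeeSppp => eeeeSpppp => eeeeeSppppp => eeeeeeSpppppp => eeeeeepppppp

S => eSp   [S → e S p]
eSp => eeSpp   [S → e S p]
eeSpp => eeeSppp   [S → e S p]
eeeSppp => eeeeSpppp   [S → e S p]
eeeeSpppp => eeeeeSppppp   [S → e S p]
eeeeeSppppp => eeeeeeSpppppp   [S → e S p]
eeeeeeSpppppp => eeeeeepppppp   [S → epsilon]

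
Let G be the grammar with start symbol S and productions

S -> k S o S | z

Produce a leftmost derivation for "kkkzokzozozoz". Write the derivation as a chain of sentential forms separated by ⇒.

S ⇒ kSoS   [S -> k S o S]
kSoS ⇒ kkSoSoS   [S -> k S o S]
kkSoSoS ⇒ kkkSoSoSoS   [S -> k S o S]
kkkSoSoSoS ⇒ kkkzoSoSoS   [S -> z]
kkkzoSoSoS ⇒ kkkzokSoSoSoS   [S -> k S o S]
kkkzokSoSoSoS ⇒ kkkzokzoSoSoS   [S -> z]
kkkzokzoSoSoS ⇒ kkkzokzozoSoS   [S -> z]
kkkzokzozoSoS ⇒ kkkzokzozozoS   [S -> z]
kkkzokzozozoS ⇒ kkkzokzozozoz   [S -> z]

S ⇒ kSoS ⇒ kkSoSoS ⇒ kkkSoSoSoS ⇒ kkkzoSoSoS ⇒ kkkzokSoSoSoS ⇒ kkkzokzoSoSoS ⇒ kkkzokzozoSoS ⇒ kkkzokzozozoS ⇒ kkkzokzozozoz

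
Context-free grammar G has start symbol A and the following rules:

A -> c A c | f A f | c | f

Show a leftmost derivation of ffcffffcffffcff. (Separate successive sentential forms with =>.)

A => fAf   [A -> f A f]
fAf => ffAff   [A -> f A f]
ffAff => ffcAcff   [A -> c A c]
ffcAcff => ffcfAfcff   [A -> f A f]
ffcfAfcff => ffcffAffcff   [A -> f A f]
ffcffAffcff => ffcfffAfffcff   [A -> f A f]
ffcfffAfffcff => ffcffffAffffcff   [A -> f A f]
ffcffffAffffcff => ffcffffcffffcff   [A -> c]

A=>fAf=>ffAff=>ffcAcff=>ffcfAfcff=>ffcffAffcff=>ffcfffAfffcff=>ffcffffAffffcff=>ffcffffcffffcff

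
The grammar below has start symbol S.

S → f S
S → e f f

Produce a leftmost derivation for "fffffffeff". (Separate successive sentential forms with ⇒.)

S ⇒ fS   [S → f S]
fS ⇒ ffS   [S → f S]
ffS ⇒ fffS   [S → f S]
fffS ⇒ ffffS   [S → f S]
ffffS ⇒ fffffS   [S → f S]
fffffS ⇒ ffffffS   [S → f S]
ffffffS ⇒ fffffffS   [S → f S]
fffffffS ⇒ fffffffeff   [S → e f f]

S ⇒ fS ⇒ ffS ⇒ fffS ⇒ ffffS ⇒ fffffS ⇒ ffffffS ⇒ fffffffS ⇒ fffffffeff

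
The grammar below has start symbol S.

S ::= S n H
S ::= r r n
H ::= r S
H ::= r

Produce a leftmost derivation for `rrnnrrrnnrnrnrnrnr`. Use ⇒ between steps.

S ⇒ SnH   [S ::= S n H]
SnH ⇒ SnHnH   [S ::= S n H]
SnHnH ⇒ SnHnHnH   [S ::= S n H]
SnHnHnH ⇒ SnHnHnHnH   [S ::= S n H]
SnHnHnHnH ⇒ rrnnHnHnHnH   [S ::= r r n]
rrnnHnHnHnH ⇒ rrnnrSnHnHnH   [H ::= r S]
rrnnrSnHnHnH ⇒ rrnnrSnHnHnHnH   [S ::= S n H]
rrnnrSnHnHnHnH ⇒ rrnnrSnHnHnHnHnH   [S ::= S n H]
rrnnrSnHnHnHnHnH ⇒ rrnnrrrnnHnHnHnHnH   [S ::= r r n]
rrnnrrrnnHnHnHnHnH ⇒ rrnnrrrnnrnHnHnHnH   [H ::= r]
rrnnrrrnnrnHnHnHnH ⇒ rrnnrrrnnrnrnHnHnH   [H ::= r]
rrnnrrrnnrnrnHnHnH ⇒ rrnnrrrnnrnrnrnHnH   [H ::= r]
rrnnrrrnnrnrnrnHnH ⇒ rrnnrrrnnrnrnrnrnH   [H ::= r]
rrnnrrrnnrnrnrnrnH ⇒ rrnnrrrnnrnrnrnrnr   [H ::= r]

S⇒SnH⇒SnHnH⇒SnHnHnH⇒SnHnHnHnH⇒rrnnHnHnHnH⇒rrnnrSnHnHnH⇒rrnnrSnHnHnHnH⇒rrnnrSnHnHnHnHnH⇒rrnnrrrnnHnHnHnHnH⇒rrnnrrrnnrnHnHnHnH⇒rrnnrrrnnrnrnHnHnH⇒rrnnrrrnnrnrnrnHnH⇒rrnnrrrnnrnrnrnrnH⇒rrnnrrrnnrnrnrnrnr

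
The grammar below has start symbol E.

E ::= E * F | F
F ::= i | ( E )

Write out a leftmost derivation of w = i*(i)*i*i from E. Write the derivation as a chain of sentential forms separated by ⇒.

E ⇒ E*F ⇒ E*F*F ⇒ E*F*F*F ⇒ F*F*F*F ⇒ i*F*F*F ⇒ i*(E)*F*F ⇒ i*(F)*F*F ⇒ i*(i)*F*F ⇒ i*(i)*i*F ⇒ i*(i)*i*i

E ⇒ E*F   [E ::= E * F]
E*F ⇒ E*F*F   [E ::= E * F]
E*F*F ⇒ E*F*F*F   [E ::= E * F]
E*F*F*F ⇒ F*F*F*F   [E ::= F]
F*F*F*F ⇒ i*F*F*F   [F ::= i]
i*F*F*F ⇒ i*(E)*F*F   [F ::= ( E )]
i*(E)*F*F ⇒ i*(F)*F*F   [E ::= F]
i*(F)*F*F ⇒ i*(i)*F*F   [F ::= i]
i*(i)*F*F ⇒ i*(i)*i*F   [F ::= i]
i*(i)*i*F ⇒ i*(i)*i*i   [F ::= i]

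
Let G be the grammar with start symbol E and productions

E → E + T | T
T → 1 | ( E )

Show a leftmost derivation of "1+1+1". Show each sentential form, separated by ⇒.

E ⇒ E+T ⇒ E+T+T ⇒ T+T+T ⇒ 1+T+T ⇒ 1+1+T ⇒ 1+1+1

E ⇒ E+T   [E → E + T]
E+T ⇒ E+T+T   [E → E + T]
E+T+T ⇒ T+T+T   [E → T]
T+T+T ⇒ 1+T+T   [T → 1]
1+T+T ⇒ 1+1+T   [T → 1]
1+1+T ⇒ 1+1+1   [T → 1]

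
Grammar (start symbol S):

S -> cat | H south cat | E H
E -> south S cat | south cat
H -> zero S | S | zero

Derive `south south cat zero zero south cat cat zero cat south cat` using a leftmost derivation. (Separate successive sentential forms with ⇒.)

S ⇒ E H ⇒ south S cat H ⇒ south E H cat H ⇒ south south cat H cat H ⇒ south south cat zero S cat H ⇒ south south cat zero H south cat cat H ⇒ south south cat zero zero south cat cat H ⇒ south south cat zero zero south cat cat S ⇒ south south cat zero zero south cat cat H south cat ⇒ south south cat zero zero south cat cat zero S south cat ⇒ south south cat zero zero south cat cat zero cat south cat

S ⇒ E H   [S -> E H]
E H ⇒ south S cat H   [E -> south S cat]
south S cat H ⇒ south E H cat H   [S -> E H]
south E H cat H ⇒ south south cat H cat H   [E -> south cat]
south south cat H cat H ⇒ south south cat zero S cat H   [H -> zero S]
south south cat zero S cat H ⇒ south south cat zero H south cat cat H   [S -> H south cat]
south south cat zero H south cat cat H ⇒ south south cat zero zero south cat cat H   [H -> zero]
south south cat zero zero south cat cat H ⇒ south south cat zero zero south cat cat S   [H -> S]
south south cat zero zero south cat cat S ⇒ south south cat zero zero south cat cat H south cat   [S -> H south cat]
south south cat zero zero south cat cat H south cat ⇒ south south cat zero zero south cat cat zero S south cat   [H -> zero S]
south south cat zero zero south cat cat zero S south cat ⇒ south south cat zero zero south cat cat zero cat south cat   [S -> cat]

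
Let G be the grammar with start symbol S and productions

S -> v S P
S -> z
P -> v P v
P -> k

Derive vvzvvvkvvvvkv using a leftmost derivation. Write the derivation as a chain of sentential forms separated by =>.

S=>vSP=>vvSPP=>vvzPP=>vvzvPvP=>vvzvvPvvP=>vvzvvvPvvvP=>vvzvvvkvvvP=>vvzvvvkvvvvPv=>vvzvvvkvvvvkv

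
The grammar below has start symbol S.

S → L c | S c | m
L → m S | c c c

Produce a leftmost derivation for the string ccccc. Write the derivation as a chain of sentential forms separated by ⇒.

S ⇒ Sc ⇒ Lcc ⇒ ccccc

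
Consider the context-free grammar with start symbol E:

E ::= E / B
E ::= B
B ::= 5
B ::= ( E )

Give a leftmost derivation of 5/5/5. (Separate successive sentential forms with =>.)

E => E/B => E/B/B => B/B/B => 5/B/B => 5/5/B => 5/5/5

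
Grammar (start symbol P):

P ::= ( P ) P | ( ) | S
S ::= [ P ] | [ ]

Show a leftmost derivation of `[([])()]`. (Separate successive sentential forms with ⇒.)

P ⇒ S   [P ::= S]
S ⇒ [P]   [S ::= [ P ]]
[P] ⇒ [(P)P]   [P ::= ( P ) P]
[(P)P] ⇒ [(S)P]   [P ::= S]
[(S)P] ⇒ [([])P]   [S ::= [ ]]
[([])P] ⇒ [([])()]   [P ::= ( )]

P⇒S⇒[P]⇒[(P)P]⇒[(S)P]⇒[([])P]⇒[([])()]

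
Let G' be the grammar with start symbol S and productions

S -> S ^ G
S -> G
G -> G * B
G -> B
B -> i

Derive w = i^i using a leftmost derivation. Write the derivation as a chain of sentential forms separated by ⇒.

S ⇒ S^G ⇒ G^G ⇒ B^G ⇒ i^G ⇒ i^B ⇒ i^i

S ⇒ S^G   [S -> S ^ G]
S^G ⇒ G^G   [S -> G]
G^G ⇒ B^G   [G -> B]
B^G ⇒ i^G   [B -> i]
i^G ⇒ i^B   [G -> B]
i^B ⇒ i^i   [B -> i]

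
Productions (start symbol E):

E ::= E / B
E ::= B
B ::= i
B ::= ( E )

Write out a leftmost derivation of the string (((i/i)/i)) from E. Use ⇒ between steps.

E ⇒ B ⇒ (E) ⇒ (B) ⇒ ((E)) ⇒ ((E/B)) ⇒ ((B/B)) ⇒ (((E)/B)) ⇒ (((E/B)/B)) ⇒ (((B/B)/B)) ⇒ (((i/B)/B)) ⇒ (((i/i)/B)) ⇒ (((i/i)/i))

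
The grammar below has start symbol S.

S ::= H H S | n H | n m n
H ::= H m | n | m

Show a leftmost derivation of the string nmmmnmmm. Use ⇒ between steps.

S ⇒ HHS   [S ::= H H S]
HHS ⇒ HmHS   [H ::= H m]
HmHS ⇒ nmHS   [H ::= n]
nmHS ⇒ nmHmS   [H ::= H m]
nmHmS ⇒ nmmmS   [H ::= m]
nmmmS ⇒ nmmmnH   [S ::= n H]
nmmmnH ⇒ nmmmnHm   [H ::= H m]
nmmmnHm ⇒ nmmmnHmm   [H ::= H m]
nmmmnHmm ⇒ nmmmnmmm   [H ::= m]

S ⇒ HHS ⇒ HmHS ⇒ nmHS ⇒ nmHmS ⇒ nmmmS ⇒ nmmmnH ⇒ nmmmnHm ⇒ nmmmnHmm ⇒ nmmmnmmm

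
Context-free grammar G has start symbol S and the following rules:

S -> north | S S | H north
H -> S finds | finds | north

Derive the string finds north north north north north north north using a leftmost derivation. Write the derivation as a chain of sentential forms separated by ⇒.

S ⇒ S S ⇒ S S S ⇒ S S S S ⇒ S S S S S ⇒ H north S S S S ⇒ finds north S S S S ⇒ finds north H north S S S ⇒ finds north north north S S S ⇒ finds north north north H north S S ⇒ finds north north north north north S S ⇒ finds north north north north north north S ⇒ finds north north north north north north north

S ⇒ S S   [S -> S S]
S S ⇒ S S S   [S -> S S]
S S S ⇒ S S S S   [S -> S S]
S S S S ⇒ S S S S S   [S -> S S]
S S S S S ⇒ H north S S S S   [S -> H north]
H north S S S S ⇒ finds north S S S S   [H -> finds]
finds north S S S S ⇒ finds north H north S S S   [S -> H north]
finds north H north S S S ⇒ finds north north north S S S   [H -> north]
finds north north north S S S ⇒ finds north north north H north S S   [S -> H north]
finds north north north H north S S ⇒ finds north north north north north S S   [H -> north]
finds north north north north north S S ⇒ finds north north north north north north S   [S -> north]
finds north north north north north north S ⇒ finds north north north north north north north   [S -> north]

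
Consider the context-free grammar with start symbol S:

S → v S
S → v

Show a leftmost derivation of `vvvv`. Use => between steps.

S => vS   [S → v S]
vS => vvS   [S → v S]
vvS => vvvS   [S → v S]
vvvS => vvvv   [S → v]

S=>vS=>vvS=>vvvS=>vvvv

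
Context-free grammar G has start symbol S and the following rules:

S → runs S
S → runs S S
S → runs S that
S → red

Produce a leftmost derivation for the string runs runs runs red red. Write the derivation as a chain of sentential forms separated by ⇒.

S ⇒ runs S S ⇒ runs runs S S ⇒ runs runs runs S S ⇒ runs runs runs red S ⇒ runs runs runs red red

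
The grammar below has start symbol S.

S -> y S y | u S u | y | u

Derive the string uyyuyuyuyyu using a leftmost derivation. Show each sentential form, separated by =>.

S => uSu   [S -> u S u]
uSu => uySyu   [S -> y S y]
uySyu => uyySyyu   [S -> y S y]
uyySyyu => uyyuSuyyu   [S -> u S u]
uyyuSuyyu => uyyuySyuyyu   [S -> y S y]
uyyuySyuyyu => uyyuyuyuyyu   [S -> u]

S => uSu => uySyu => uyySyyu => uyyuSuyyu => uyyuySyuyyu => uyyuyuyuyyu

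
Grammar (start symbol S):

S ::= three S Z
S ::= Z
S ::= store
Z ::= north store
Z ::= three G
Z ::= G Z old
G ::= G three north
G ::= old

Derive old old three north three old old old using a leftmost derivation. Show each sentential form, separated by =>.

S => Z   [S ::= Z]
Z => G Z old   [Z ::= G Z old]
G Z old => old Z old   [G ::= old]
old Z old => old G Z old old   [Z ::= G Z old]
old G Z old old => old G three north Z old old   [G ::= G three north]
old G three north Z old old => old old three north Z old old   [G ::= old]
old old three north Z old old => old old three north three G old old   [Z ::= three G]
old old three north three G old old => old old three north three old old old   [G ::= old]

S => Z => G Z old => old Z old => old G Z old old => old G three north Z old old => old old three north Z old old => old old three north three G old old => old old three north three old old old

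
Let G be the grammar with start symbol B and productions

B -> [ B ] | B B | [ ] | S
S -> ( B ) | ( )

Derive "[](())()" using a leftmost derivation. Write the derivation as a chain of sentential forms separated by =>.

B => BB   [B -> B B]
BB => []B   [B -> [ ]]
[]B => []BB   [B -> B B]
[]BB => []SB   [B -> S]
[]SB => [](B)B   [S -> ( B )]
[](B)B => [](S)B   [B -> S]
[](S)B => [](())B   [S -> ( )]
[](())B => [](())S   [B -> S]
[](())S => [](())()   [S -> ( )]

B => BB => []B => []BB => []SB => [](B)B => [](S)B => [](())B => [](())S => [](())()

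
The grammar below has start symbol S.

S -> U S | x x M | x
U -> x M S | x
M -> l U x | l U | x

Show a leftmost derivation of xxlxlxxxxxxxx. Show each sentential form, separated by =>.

S => xxM   [S -> x x M]
xxM => xxlUx   [M -> l U x]
xxlUx => xxlxMSx   [U -> x M S]
xxlxMSx => xxlxlUxSx   [M -> l U x]
xxlxlUxSx => xxlxlxMSxSx   [U -> x M S]
xxlxlxMSxSx => xxlxlxxSxSx   [M -> x]
xxlxlxxSxSx => xxlxlxxxxMxSx   [S -> x x M]
xxlxlxxxxMxSx => xxlxlxxxxxxSx   [M -> x]
xxlxlxxxxxxSx => xxlxlxxxxxxxx   [S -> x]

S=>xxM=>xxlUx=>xxlxMSx=>xxlxlUxSx=>xxlxlxMSxSx=>xxlxlxxSxSx=>xxlxlxxxxMxSx=>xxlxlxxxxxxSx=>xxlxlxxxxxxxx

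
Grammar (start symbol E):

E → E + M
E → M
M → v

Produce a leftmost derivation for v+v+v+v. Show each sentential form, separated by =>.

E => E+M => E+M+M => E+M+M+M => M+M+M+M => v+M+M+M => v+v+M+M => v+v+v+M => v+v+v+v

E => E+M   [E → E + M]
E+M => E+M+M   [E → E + M]
E+M+M => E+M+M+M   [E → E + M]
E+M+M+M => M+M+M+M   [E → M]
M+M+M+M => v+M+M+M   [M → v]
v+M+M+M => v+v+M+M   [M → v]
v+v+M+M => v+v+v+M   [M → v]
v+v+v+M => v+v+v+v   [M → v]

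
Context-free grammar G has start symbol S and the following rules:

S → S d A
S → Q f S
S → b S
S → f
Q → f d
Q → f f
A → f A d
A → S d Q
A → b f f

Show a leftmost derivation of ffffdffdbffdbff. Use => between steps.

S => SdA => SdAdA => QfSdAdA => fffSdAdA => fffQfSdAdA => ffffdfSdAdA => ffffdffdAdA => ffffdffdbffdA => ffffdffdbffdbff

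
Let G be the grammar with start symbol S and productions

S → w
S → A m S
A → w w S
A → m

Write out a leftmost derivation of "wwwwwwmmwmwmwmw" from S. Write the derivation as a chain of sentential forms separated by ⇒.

S⇒AmS⇒wwSmS⇒wwAmSmS⇒wwwwSmSmS⇒wwwwAmSmSmS⇒wwwwwwSmSmSmS⇒wwwwwwAmSmSmSmS⇒wwwwwwmmSmSmSmS⇒wwwwwwmmwmSmSmS⇒wwwwwwmmwmwmSmS⇒wwwwwwmmwmwmwmS⇒wwwwwwmmwmwmwmw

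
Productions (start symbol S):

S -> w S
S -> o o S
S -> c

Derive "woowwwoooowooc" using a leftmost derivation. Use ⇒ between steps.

S ⇒ wS   [S -> w S]
wS ⇒ wooS   [S -> o o S]
wooS ⇒ woowS   [S -> w S]
woowS ⇒ woowwS   [S -> w S]
woowwS ⇒ woowwwS   [S -> w S]
woowwwS ⇒ woowwwooS   [S -> o o S]
woowwwooS ⇒ woowwwooooS   [S -> o o S]
woowwwooooS ⇒ woowwwoooowS   [S -> w S]
woowwwoooowS ⇒ woowwwoooowooS   [S -> o o S]
woowwwoooowooS ⇒ woowwwoooowooc   [S -> c]

S ⇒ wS ⇒ wooS ⇒ woowS ⇒ woowwS ⇒ woowwwS ⇒ woowwwooS ⇒ woowwwooooS ⇒ woowwwoooowS ⇒ woowwwoooowooS ⇒ woowwwoooowooc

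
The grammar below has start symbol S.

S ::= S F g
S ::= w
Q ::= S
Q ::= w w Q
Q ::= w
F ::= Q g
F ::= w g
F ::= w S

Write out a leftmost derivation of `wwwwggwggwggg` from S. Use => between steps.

S => SFg => wFg => wwSg => wwSFgg => wwSFgFgg => wwSFgFgFgg => wwwFgFgFgg => wwwwggFgFgg => wwwwggwggFgg => wwwwggwggwggg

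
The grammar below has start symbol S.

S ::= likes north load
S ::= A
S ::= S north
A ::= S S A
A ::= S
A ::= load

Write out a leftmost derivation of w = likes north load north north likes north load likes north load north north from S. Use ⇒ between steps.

S ⇒ S north   [S ::= S north]
S north ⇒ S north north   [S ::= S north]
S north north ⇒ A north north   [S ::= A]
A north north ⇒ S S A north north   [A ::= S S A]
S S A north north ⇒ S north S A north north   [S ::= S north]
S north S A north north ⇒ S north north S A north north   [S ::= S north]
S north north S A north north ⇒ likes north load north north S A north north   [S ::= likes north load]
likes north load north north S A north north ⇒ likes north load north north likes north load A north north   [S ::= likes north load]
likes north load north north likes north load A north north ⇒ likes north load north north likes north load S north north   [A ::= S]
likes north load north north likes north load S north north ⇒ likes north load north north likes north load likes north load north north   [S ::= likes north load]

S ⇒ S north ⇒ S north north ⇒ A north north ⇒ S S A north north ⇒ S north S A north north ⇒ S north north S A north north ⇒ likes north load north north S A north north ⇒ likes north load north north likes north load A north north ⇒ likes north load north north likes north load S north north ⇒ likes north load north north likes north load likes north load north north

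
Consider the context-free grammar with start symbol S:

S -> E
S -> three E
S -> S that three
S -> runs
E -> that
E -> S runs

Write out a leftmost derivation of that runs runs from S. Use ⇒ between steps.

S ⇒ E ⇒ S runs ⇒ E runs ⇒ S runs runs ⇒ E runs runs ⇒ that runs runs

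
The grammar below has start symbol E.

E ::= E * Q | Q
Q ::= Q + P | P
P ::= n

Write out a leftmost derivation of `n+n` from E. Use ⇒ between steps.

E ⇒ Q   [E ::= Q]
Q ⇒ Q+P   [Q ::= Q + P]
Q+P ⇒ P+P   [Q ::= P]
P+P ⇒ n+P   [P ::= n]
n+P ⇒ n+n   [P ::= n]

E⇒Q⇒Q+P⇒P+P⇒n+P⇒n+n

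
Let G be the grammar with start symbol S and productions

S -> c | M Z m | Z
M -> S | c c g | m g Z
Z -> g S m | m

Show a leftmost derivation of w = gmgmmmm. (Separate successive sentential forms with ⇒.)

S⇒Z⇒gSm⇒gMZmm⇒gmgZZmm⇒gmgmZmm⇒gmgmmmm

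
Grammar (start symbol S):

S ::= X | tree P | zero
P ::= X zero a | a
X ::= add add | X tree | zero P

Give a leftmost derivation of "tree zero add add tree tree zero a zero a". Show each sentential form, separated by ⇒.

S ⇒ tree P   [S ::= tree P]
tree P ⇒ tree X zero a   [P ::= X zero a]
tree X zero a ⇒ tree zero P zero a   [X ::= zero P]
tree zero P zero a ⇒ tree zero X zero a zero a   [P ::= X zero a]
tree zero X zero a zero a ⇒ tree zero X tree zero a zero a   [X ::= X tree]
tree zero X tree zero a zero a ⇒ tree zero X tree tree zero a zero a   [X ::= X tree]
tree zero X tree tree zero a zero a ⇒ tree zero add add tree tree zero a zero a   [X ::= add add]

S ⇒ tree P ⇒ tree X zero a ⇒ tree zero P zero a ⇒ tree zero X zero a zero a ⇒ tree zero X tree zero a zero a ⇒ tree zero X tree tree zero a zero a ⇒ tree zero add add tree tree zero a zero a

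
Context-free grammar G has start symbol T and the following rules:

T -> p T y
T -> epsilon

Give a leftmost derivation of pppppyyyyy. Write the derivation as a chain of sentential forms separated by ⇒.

T ⇒ pTy   [T -> p T y]
pTy ⇒ ppTyy   [T -> p T y]
ppTyy ⇒ pppTyyy   [T -> p T y]
pppTyyy ⇒ ppppTyyyy   [T -> p T y]
ppppTyyyy ⇒ pppppTyyyyy   [T -> p T y]
pppppTyyyyy ⇒ pppppyyyyy   [T -> epsilon]

T⇒pTy⇒ppTyy⇒pppTyyy⇒ppppTyyyy⇒pppppTyyyyy⇒pppppyyyyy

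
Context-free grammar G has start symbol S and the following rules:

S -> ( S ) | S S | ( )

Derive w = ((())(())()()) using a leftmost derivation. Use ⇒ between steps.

S ⇒ (S)   [S -> ( S )]
(S) ⇒ (SS)   [S -> S S]
(SS) ⇒ (SSS)   [S -> S S]
(SSS) ⇒ ((S)SS)   [S -> ( S )]
((S)SS) ⇒ ((())SS)   [S -> ( )]
((())SS) ⇒ ((())SSS)   [S -> S S]
((())SSS) ⇒ ((())(S)SS)   [S -> ( S )]
((())(S)SS) ⇒ ((())(())SS)   [S -> ( )]
((())(())SS) ⇒ ((())(())()S)   [S -> ( )]
((())(())()S) ⇒ ((())(())()())   [S -> ( )]

S ⇒ (S) ⇒ (SS) ⇒ (SSS) ⇒ ((S)SS) ⇒ ((())SS) ⇒ ((())SSS) ⇒ ((())(S)SS) ⇒ ((())(())SS) ⇒ ((())(())()S) ⇒ ((())(())()())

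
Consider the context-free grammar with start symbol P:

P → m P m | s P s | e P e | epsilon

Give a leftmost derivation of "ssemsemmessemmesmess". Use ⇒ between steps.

P ⇒ sPs ⇒ ssPss ⇒ ssePess ⇒ ssemPmess ⇒ ssemsPsmess ⇒ ssemsePesmess ⇒ ssemsemPmesmess ⇒ ssemsemmPmmesmess ⇒ ssemsemmePemmesmess ⇒ ssemsemmesPsemmesmess ⇒ ssemsemmessemmesmess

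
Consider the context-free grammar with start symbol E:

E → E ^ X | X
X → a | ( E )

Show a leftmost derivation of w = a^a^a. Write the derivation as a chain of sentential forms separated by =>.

E => E^X   [E → E ^ X]
E^X => E^X^X   [E → E ^ X]
E^X^X => X^X^X   [E → X]
X^X^X => a^X^X   [X → a]
a^X^X => a^a^X   [X → a]
a^a^X => a^a^a   [X → a]

E => E^X => E^X^X => X^X^X => a^X^X => a^a^X => a^a^a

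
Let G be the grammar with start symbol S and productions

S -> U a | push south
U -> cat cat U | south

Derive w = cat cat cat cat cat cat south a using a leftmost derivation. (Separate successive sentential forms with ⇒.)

S ⇒ U a ⇒ cat cat U a ⇒ cat cat cat cat U a ⇒ cat cat cat cat cat cat U a ⇒ cat cat cat cat cat cat south a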